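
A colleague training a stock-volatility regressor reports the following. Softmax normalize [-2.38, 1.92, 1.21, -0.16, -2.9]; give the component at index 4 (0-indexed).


Exponentials: e^-2.38=0.0926, e^1.92=6.821, e^1.21=3.3535, e^-0.16=0.8521, e^-2.9=0.055
Sum = 11.1742
Softmax = [0.0083, 0.6104, 0.3001, 0.0763, 0.0049]
p[4] = 0.055/11.1742 = 0.0049

0.0049


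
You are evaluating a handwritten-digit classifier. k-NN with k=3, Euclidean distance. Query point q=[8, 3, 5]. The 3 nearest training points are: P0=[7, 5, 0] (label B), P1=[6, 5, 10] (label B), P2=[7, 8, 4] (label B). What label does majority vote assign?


d(q,P0) = 5.4772  (label B)
d(q,P1) = 5.7446  (label B)
d(q,P2) = 5.1962  (label B)
Votes: A=0, B=3
Majority → B

B


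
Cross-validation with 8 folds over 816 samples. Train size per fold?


Fold size = 816/8 = 102
Training per fold = 816 - 102 = 714

714


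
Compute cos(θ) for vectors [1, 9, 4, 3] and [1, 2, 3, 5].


A·B = 1·1 + 9·2 + 4·3 + 3·5 = 46
‖A‖ = √107 = 10.3441, ‖B‖ = √39 = 6.245
cos = 46/(√107·√39) = 46/√4173 = 0.7121

0.7121


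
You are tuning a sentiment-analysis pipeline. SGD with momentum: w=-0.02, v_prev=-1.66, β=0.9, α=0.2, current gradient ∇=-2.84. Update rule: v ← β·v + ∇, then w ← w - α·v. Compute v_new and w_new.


v_new = 0.9·-1.66 - 2.84 = -1.494 - 2.84 = -4.334
w_new = -0.02 - 0.2·-4.334 = -0.02 + 0.8668 = 0.8468

v_new=-4.334, w_new=0.8468


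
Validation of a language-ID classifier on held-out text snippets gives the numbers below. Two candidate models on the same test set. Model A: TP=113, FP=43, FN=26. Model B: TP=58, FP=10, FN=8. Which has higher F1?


Model A: P=113/156=0.7244, R=113/139=0.8129, F1=2PR/(P+R)=2TP/(2TP+FP+FN)=226/295=0.7661
Model B: P=58/68=0.8529, R=58/66=0.8788, F1=2PR/(P+R)=2TP/(2TP+FP+FN)=116/134=0.8657
0.7661 < 0.8657 → Model B

Model B


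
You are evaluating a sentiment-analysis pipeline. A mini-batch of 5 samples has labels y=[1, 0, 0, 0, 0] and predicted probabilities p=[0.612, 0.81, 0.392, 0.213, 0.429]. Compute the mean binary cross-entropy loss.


L[0] = -ln(0.612) = 0.491
L[1] = -ln(1-0.81) = -ln(0.19) = 1.6607
L[2] = -ln(1-0.392) = -ln(0.608) = 0.4976
L[3] = -ln(1-0.213) = -ln(0.787) = 0.2395
L[4] = -ln(1-0.429) = -ln(0.571) = 0.5604
mean = (0.491 + 1.6607 + 0.4976 + 0.2395 + 0.5604)/5 = 0.6898

0.6898


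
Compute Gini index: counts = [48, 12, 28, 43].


Probabilities: [48/131, 12/131, 28/131, 43/131] ≈ [0.3664, 0.0916, 0.2137, 0.3282]
Σpᵢ² = (2304 + 144 + 784 + 1849)/131² = 5081/17161
Gini = 1 - Σpᵢ² = 1 - 5081/17161 = 0.7039

0.7039


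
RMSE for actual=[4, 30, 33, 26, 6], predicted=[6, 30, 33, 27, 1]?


MSE = 30/5 = 6
RMSE = √(30/5) = 2.4495

2.4495


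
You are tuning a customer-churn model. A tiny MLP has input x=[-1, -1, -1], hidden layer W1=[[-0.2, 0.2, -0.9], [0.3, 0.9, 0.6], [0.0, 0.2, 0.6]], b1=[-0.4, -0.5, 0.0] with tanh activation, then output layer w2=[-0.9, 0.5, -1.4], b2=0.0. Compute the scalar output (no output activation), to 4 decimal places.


z1[0] = (-0.2)·(-1) + (0.2)·(-1) + (-0.9)·(-1) - 0.4 = 0.5
z1[1] = (0.3)·(-1) + (0.9)·(-1) + (0.6)·(-1) - 0.5 = -2.3
z1[2] = (0.0)·(-1) + (0.2)·(-1) + (0.6)·(-1) + 0.0 = -0.8
h = tanh(z1) = [0.4621, -0.9801, -0.664]
output = (-0.9)·(0.4621) + (0.5)·(-0.9801) + (-1.4)·(-0.664) + 0.0 = 0.0237

0.0237


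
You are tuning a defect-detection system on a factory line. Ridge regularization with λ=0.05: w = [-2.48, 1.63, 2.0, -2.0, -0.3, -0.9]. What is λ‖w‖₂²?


‖w‖₂² = (-2.48)² + (1.63)² + (2.0)² + (-2.0)² + (-0.3)² + (-0.9)²
     = 6.1504 + 2.6569 + 4 + 4 + 0.09 + 0.81
     = 17.7073
λ·‖w‖₂² = 0.05·17.7073 = 0.885365

0.885365


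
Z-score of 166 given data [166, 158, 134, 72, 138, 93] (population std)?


μ = 126.8333, σ = 33.7462
z = (166 - 126.8333)/33.7462 = 1.1606

1.1606


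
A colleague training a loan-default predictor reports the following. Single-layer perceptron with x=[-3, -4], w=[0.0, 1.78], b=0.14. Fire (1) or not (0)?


z = (-3)·(0.0) + (-4)·(1.78) + 0.14
  = -6.98
step(z) = 0 (z<0)

0


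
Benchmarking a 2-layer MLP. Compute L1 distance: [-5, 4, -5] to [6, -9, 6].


d = |-5-6| + |4+ 9| + |-5-6|
  = 11 + 13 + 11
  = 35

35


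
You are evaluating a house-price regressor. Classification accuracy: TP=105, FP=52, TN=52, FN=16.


Accuracy = (TP+TN)/(TP+TN+FP+FN)
= (105+52)/(225)
= 157/225 = 69.78%

69.78%


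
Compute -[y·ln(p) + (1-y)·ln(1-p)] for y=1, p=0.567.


BCE = -[y·ln(p) + (1-y)·ln(1-p)]
= -1·ln(0.567) - 0
= -ln(0.567) = 0.5674

0.5674


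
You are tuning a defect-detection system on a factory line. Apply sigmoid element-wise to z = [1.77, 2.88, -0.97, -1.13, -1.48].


σ(1.77) = 1/(1+e^-1.77) = 0.8545
σ(2.88) = 1/(1+e^-2.88) = 0.9468
σ(-0.97) = 1/(1+e^0.97) = 0.2749
σ(-1.13) = 1/(1+e^1.13) = 0.2442
σ(-1.48) = 1/(1+e^1.48) = 0.1854
result = [0.8545, 0.9468, 0.2749, 0.2442, 0.1854]

[0.8545, 0.9468, 0.2749, 0.2442, 0.1854]


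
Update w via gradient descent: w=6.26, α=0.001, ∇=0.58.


w_new = w - α·∇
= 6.26 - 0.001·0.58
= 6.26 - 0.00058
= 6.25942

6.25942


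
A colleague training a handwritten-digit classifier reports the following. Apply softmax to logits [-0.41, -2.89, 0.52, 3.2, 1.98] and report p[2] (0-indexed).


Exponentials: e^-0.41=0.6637, e^-2.89=0.0556, e^0.52=1.682, e^3.2=24.5325, e^1.98=7.2427
Sum = 34.1765
Softmax = [0.0194, 0.0016, 0.0492, 0.7178, 0.2119]
p[2] = 1.682/34.1765 = 0.0492

0.0492


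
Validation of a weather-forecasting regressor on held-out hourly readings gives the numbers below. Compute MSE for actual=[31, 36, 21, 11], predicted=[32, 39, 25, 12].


Squared errors: (31-32)²=1, (36-39)²=9, (21-25)²=16, (11-12)²=1
Sum = 27
MSE = 27/4 = 27/4

27/4


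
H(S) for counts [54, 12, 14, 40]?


Probabilities: [54/120, 12/120, 14/120, 40/120] ≈ [0.45, 0.1, 0.1167, 0.3333]
H = -((54/120)·log₂(54/120) + (12/120)·log₂(12/120) + (14/120)·log₂(14/120) + (40/120)·log₂(40/120))
  = 1.7405 bits

1.7405 bits


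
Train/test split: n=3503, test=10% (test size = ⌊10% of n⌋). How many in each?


Test = ⌊3503·10/100⌋ = 350
Train = 3503 - 350 = 3153

Train: 3153, Test: 350


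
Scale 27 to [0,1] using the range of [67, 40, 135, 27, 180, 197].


min=27, max=197
(27-27)/(197-27) = 0/170 = 0.0

0.0


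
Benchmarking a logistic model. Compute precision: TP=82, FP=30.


Precision = TP/(TP+FP)
= 82/(82+30)
= 82/112 = 73.21%

73.21%


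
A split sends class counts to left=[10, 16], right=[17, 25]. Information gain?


Parent = [27, 41], H_parent = 0.9692
H_left = 0.9612 (n=26), H_right = 0.9737 (n=42)
H_children = (26/68)·0.9612 + (42/68)·0.9737 = 0.9689
IG = 0.9692 - 0.9689 = 0.0003

0.0003


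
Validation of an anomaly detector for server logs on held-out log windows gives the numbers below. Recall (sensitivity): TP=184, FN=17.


Recall = TP/(TP+FN)
= 184/(184+17)
= 184/201 = 91.54%

91.54%


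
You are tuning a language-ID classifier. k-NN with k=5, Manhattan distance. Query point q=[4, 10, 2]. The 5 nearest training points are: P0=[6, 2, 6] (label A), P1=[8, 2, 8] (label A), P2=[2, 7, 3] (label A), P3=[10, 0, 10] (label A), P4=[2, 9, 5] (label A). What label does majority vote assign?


d(q,P0) = 14  (label A)
d(q,P1) = 18  (label A)
d(q,P2) = 6  (label A)
d(q,P3) = 24  (label A)
d(q,P4) = 6  (label A)
Votes: A=5, B=0
Majority → A

A


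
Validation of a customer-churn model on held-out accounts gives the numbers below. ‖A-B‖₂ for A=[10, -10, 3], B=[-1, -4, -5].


d = √((10+ 1)² + (-10+ 4)² + (3+ 5)²)
  = √(121 + 36 + 64)
  = √221 = 14.8661

14.8661


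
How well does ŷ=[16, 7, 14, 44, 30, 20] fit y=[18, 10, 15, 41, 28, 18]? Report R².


ȳ = 21.6667
SS_res = Σ(y-ŷ)² = 31
SS_tot = Σ(y-ȳ)² = 621.33
R² = 1 - SS_res/SS_tot = 1 - 0.0499 = 0.9501

0.9501


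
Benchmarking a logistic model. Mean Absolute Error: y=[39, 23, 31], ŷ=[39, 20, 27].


Absolute errors: |39-39|=0, |23-20|=3, |31-27|=4
Sum = 7
MAE = 7/3 = 7/3

7/3


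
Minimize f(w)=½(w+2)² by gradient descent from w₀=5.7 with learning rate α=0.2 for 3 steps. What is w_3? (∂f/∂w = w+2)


step 1: grad = 5.7+2 = 7.7; w = 5.7 - 0.2·(7.7) = 4.16
step 2: grad = 4.16+2 = 6.16; w = 4.16 - 0.2·(6.16) = 2.928
step 3: grad = 2.928+2 = 4.928; w = 2.928 - 0.2·(4.928) = 1.9424

1.9424


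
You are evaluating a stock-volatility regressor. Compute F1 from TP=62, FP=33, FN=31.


Precision = 62/95 = 0.6526
Recall = 62/93 = 0.6667
F1 = 2·P·R/(P+R) = 2·TP/(2·TP+FP+FN) = 124/(124+33+31) = 124/188 = 0.6596

0.6596


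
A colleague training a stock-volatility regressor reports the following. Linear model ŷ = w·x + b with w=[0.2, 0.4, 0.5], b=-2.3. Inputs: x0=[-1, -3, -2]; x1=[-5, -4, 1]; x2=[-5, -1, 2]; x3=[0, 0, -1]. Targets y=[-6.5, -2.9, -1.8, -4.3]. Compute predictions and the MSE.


ŷ0 = (0.2)·(-1) + (0.4)·(-3) + (0.5)·(-2) - 2.3 = -4.7
ŷ1 = (0.2)·(-5) + (0.4)·(-4) + (0.5)·(1) - 2.3 = -4.4
ŷ2 = (0.2)·(-5) + (0.4)·(-1) + (0.5)·(2) - 2.3 = -2.7
ŷ3 = (0.2)·(0) + (0.4)·(0) + (0.5)·(-1) - 2.3 = -2.8
errors² = [3.24, 2.25, 0.81, 2.25]
MSE = 8.5500/4 = 2.1375

2.1375


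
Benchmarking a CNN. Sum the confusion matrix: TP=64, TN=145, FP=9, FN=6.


Total = TP + TN + FP + FN
= 64 + 145 + 9 + 6
= 224
(Predicted positive: 73, predicted negative: 151)

224


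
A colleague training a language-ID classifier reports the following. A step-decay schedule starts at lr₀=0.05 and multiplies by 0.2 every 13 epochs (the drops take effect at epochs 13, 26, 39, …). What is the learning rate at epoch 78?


n_drops = ⌊78/13⌋ = 6
lr = 0.05·0.2^6 = 0.05·0.000064 = 0.0000032

0.0000032


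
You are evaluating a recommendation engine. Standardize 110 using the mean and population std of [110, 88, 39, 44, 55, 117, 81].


μ = 76.2857, σ = 28.8826
z = (110 - 76.2857)/28.8826 = 1.1673

1.1673


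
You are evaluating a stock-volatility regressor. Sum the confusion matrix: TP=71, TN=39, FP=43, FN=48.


Total = TP + TN + FP + FN
= 71 + 39 + 43 + 48
= 201
(Predicted positive: 114, predicted negative: 87)

201


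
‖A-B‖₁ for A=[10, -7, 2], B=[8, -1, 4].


d = |10-8| + |-7+ 1| + |2-4|
  = 2 + 6 + 2
  = 10

10


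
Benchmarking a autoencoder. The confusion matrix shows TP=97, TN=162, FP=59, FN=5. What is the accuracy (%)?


Accuracy = (TP+TN)/(TP+TN+FP+FN)
= (97+162)/(323)
= 259/323 = 80.19%

80.19%


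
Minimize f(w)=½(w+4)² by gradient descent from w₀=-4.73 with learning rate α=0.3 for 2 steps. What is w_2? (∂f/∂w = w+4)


step 1: grad = -4.73+4 = -0.73; w = -4.73 - 0.3·(-0.73) = -4.511
step 2: grad = -4.511+4 = -0.511; w = -4.511 - 0.3·(-0.511) = -4.3577

-4.3577


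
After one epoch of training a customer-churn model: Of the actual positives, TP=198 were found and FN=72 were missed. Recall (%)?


Recall = TP/(TP+FN)
= 198/(198+72)
= 198/270 = 73.33%

73.33%


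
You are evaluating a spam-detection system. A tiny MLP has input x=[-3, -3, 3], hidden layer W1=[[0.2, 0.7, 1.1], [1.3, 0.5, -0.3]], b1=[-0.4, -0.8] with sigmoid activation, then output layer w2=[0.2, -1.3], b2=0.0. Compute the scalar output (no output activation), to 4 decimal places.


z1[0] = (0.2)·(-3) + (0.7)·(-3) + (1.1)·(3) - 0.4 = 0.2
z1[1] = (1.3)·(-3) + (0.5)·(-3) + (-0.3)·(3) - 0.8 = -7.1
h = sigmoid(z1) = [0.5498, 0.0008]
output = (0.2)·(0.5498) + (-1.3)·(0.0008) + 0.0 = 0.1089

0.1089


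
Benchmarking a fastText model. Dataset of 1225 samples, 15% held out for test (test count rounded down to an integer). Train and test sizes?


Test = ⌊1225·15/100⌋ = 183
Train = 1225 - 183 = 1042

Train: 1042, Test: 183


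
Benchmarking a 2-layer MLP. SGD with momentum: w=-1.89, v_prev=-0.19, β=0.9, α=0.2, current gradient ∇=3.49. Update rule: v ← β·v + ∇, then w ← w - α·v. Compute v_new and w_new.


v_new = 0.9·-0.19 + 3.49 = -0.171 + 3.49 = 3.319
w_new = -1.89 - 0.2·3.319 = -1.89 - 0.6638 = -2.5538

v_new=3.319, w_new=-2.5538


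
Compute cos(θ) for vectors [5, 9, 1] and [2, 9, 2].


A·B = 5·2 + 9·9 + 1·2 = 93
‖A‖ = √107 = 10.3441, ‖B‖ = √89 = 9.434
cos = 93/(√107·√89) = 93/√9523 = 0.953

0.953


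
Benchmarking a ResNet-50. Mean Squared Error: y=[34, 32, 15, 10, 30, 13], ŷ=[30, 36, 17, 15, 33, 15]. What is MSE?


Squared errors: (34-30)²=16, (32-36)²=16, (15-17)²=4, (10-15)²=25, (30-33)²=9, (13-15)²=4
Sum = 74
MSE = 74/6 = 37/3

37/3


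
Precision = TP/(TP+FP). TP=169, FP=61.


Precision = TP/(TP+FP)
= 169/(169+61)
= 169/230 = 73.48%

73.48%


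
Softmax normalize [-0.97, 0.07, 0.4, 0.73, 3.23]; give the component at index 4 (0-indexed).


Exponentials: e^-0.97=0.3791, e^0.07=1.0725, e^0.4=1.4918, e^0.73=2.0751, e^3.23=25.2797
Sum = 30.2982
Softmax = [0.0125, 0.0354, 0.0492, 0.0685, 0.8344]
p[4] = 25.2797/30.2982 = 0.8344

0.8344


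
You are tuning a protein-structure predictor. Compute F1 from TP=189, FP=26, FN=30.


Precision = 189/215 = 0.8791
Recall = 189/219 = 0.863
F1 = 2·P·R/(P+R) = 2·TP/(2·TP+FP+FN) = 378/(378+26+30) = 378/434 = 0.871

0.871


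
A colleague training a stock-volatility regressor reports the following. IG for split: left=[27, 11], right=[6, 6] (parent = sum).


Parent = [33, 17], H_parent = 0.9248
H_left = 0.868 (n=38), H_right = 1 (n=12)
H_children = (38/50)·0.868 + (12/50)·1 = 0.8997
IG = 0.9248 - 0.8997 = 0.0251

0.0251


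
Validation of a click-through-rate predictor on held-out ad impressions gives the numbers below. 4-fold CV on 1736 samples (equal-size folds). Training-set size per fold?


Fold size = 1736/4 = 434
Training per fold = 1736 - 434 = 1302

1302


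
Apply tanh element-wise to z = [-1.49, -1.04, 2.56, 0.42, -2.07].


tanh(-1.49) = -0.9033
tanh(-1.04) = -0.7779
tanh(2.56) = 0.9881
tanh(0.42) = 0.3969
tanh(-2.07) = -0.9687
result = [-0.9033, -0.7779, 0.9881, 0.3969, -0.9687]

[-0.9033, -0.7779, 0.9881, 0.3969, -0.9687]


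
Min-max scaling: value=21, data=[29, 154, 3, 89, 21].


min=3, max=154
(21-3)/(154-3) = 18/151 = 0.1192

0.1192


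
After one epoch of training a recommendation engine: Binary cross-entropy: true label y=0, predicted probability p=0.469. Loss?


BCE = -[y·ln(p) + (1-y)·ln(1-p)]
= -0 - 1·ln(1-0.469)
= -ln(0.531) = 0.633

0.633


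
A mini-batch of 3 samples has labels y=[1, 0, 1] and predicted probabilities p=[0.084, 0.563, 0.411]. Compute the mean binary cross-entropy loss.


L[0] = -ln(0.084) = 2.4769
L[1] = -ln(1-0.563) = -ln(0.437) = 0.8278
L[2] = -ln(0.411) = 0.8892
mean = (2.4769 + 0.8278 + 0.8892)/3 = 1.398

1.398


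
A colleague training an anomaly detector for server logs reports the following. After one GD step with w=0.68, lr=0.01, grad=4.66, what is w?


w_new = w - α·∇
= 0.68 - 0.01·4.66
= 0.68 - 0.0466
= 0.6334

0.6334


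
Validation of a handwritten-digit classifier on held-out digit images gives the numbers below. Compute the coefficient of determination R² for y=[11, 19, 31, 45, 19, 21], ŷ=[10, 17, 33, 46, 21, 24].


ȳ = 24.3333
SS_res = Σ(y-ŷ)² = 23
SS_tot = Σ(y-ȳ)² = 717.33
R² = 1 - SS_res/SS_tot = 1 - 0.0321 = 0.9679

0.9679


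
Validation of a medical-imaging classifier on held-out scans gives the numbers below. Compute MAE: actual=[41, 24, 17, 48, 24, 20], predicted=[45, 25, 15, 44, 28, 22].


Absolute errors: |41-45|=4, |24-25|=1, |17-15|=2, |48-44|=4, |24-28|=4, |20-22|=2
Sum = 17
MAE = 17/6 = 17/6

17/6


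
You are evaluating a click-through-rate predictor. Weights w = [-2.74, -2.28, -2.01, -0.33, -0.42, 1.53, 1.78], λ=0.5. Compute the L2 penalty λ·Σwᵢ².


‖w‖₂² = (-2.74)² + (-2.28)² + (-2.01)² + (-0.33)² + (-0.42)² + (1.53)² + (1.78)²
     = 7.5076 + 5.1984 + 4.0401 + 0.1089 + 0.1764 + 2.3409 + 3.1684
     = 22.5407
λ·‖w‖₂² = 0.5·22.5407 = 11.27035

11.27035


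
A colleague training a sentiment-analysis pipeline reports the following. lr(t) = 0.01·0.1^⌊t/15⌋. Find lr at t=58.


n_drops = ⌊58/15⌋ = 3
lr = 0.01·0.1^3 = 0.01·0.001 = 0.00001

0.00001


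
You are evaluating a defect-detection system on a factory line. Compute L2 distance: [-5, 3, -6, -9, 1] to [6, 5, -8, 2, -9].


d = √((-5-6)² + (3-5)² + (-6+ 8)² + (-9-2)² + (1+ 9)²)
  = √(121 + 4 + 4 + 121 + 100)
  = √350 = 18.7083

18.7083


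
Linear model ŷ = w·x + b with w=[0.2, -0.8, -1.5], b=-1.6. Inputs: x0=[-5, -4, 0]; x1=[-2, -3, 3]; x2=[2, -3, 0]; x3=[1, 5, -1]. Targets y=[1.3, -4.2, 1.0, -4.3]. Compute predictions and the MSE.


ŷ0 = (0.2)·(-5) + (-0.8)·(-4) + (-1.5)·(0) - 1.6 = 0.6
ŷ1 = (0.2)·(-2) + (-0.8)·(-3) + (-1.5)·(3) - 1.6 = -4.1
ŷ2 = (0.2)·(2) + (-0.8)·(-3) + (-1.5)·(0) - 1.6 = 1.2
ŷ3 = (0.2)·(1) + (-0.8)·(5) + (-1.5)·(-1) - 1.6 = -3.9
errors² = [0.49, 0.01, 0.04, 0.16]
MSE = 0.7000/4 = 0.175

0.175


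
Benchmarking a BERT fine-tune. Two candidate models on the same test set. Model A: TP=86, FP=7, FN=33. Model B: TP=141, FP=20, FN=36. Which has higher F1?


Model A: P=86/93=0.9247, R=86/119=0.7227, F1=2PR/(P+R)=2TP/(2TP+FP+FN)=172/212=0.8113
Model B: P=141/161=0.8758, R=141/177=0.7966, F1=2PR/(P+R)=2TP/(2TP+FP+FN)=282/338=0.8343
0.8113 < 0.8343 → Model B

Model B


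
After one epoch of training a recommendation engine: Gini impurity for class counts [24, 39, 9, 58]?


Probabilities: [24/130, 39/130, 9/130, 58/130] ≈ [0.1846, 0.3, 0.0692, 0.4462]
Σpᵢ² = (576 + 1521 + 81 + 3364)/130² = 5542/16900
Gini = 1 - Σpᵢ² = 1 - 5542/16900 = 0.6721

0.6721


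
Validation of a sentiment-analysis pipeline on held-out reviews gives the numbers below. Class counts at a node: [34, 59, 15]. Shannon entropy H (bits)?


Probabilities: [34/108, 59/108, 15/108] ≈ [0.3148, 0.5463, 0.1389]
H = -((34/108)·log₂(34/108) + (59/108)·log₂(59/108) + (15/108)·log₂(15/108))
  = 1.397 bits

1.397 bits


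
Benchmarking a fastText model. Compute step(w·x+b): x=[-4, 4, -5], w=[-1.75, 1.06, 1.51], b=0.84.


z = (-4)·(-1.75) + (4)·(1.06) + (-5)·(1.51) + 0.84
  = 4.53
step(z) = 1 (z≥0)

1


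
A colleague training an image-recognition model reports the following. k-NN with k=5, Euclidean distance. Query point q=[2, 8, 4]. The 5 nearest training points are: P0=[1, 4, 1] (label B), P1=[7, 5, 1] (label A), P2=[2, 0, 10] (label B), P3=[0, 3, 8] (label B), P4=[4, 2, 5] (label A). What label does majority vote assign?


d(q,P0) = 5.099  (label B)
d(q,P1) = 6.5574  (label A)
d(q,P2) = 10.0  (label B)
d(q,P3) = 6.7082  (label B)
d(q,P4) = 6.4031  (label A)
Votes: A=2, B=3
Majority → B

B


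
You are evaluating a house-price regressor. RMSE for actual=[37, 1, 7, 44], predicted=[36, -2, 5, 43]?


MSE = 15/4 = 3.75
RMSE = √(15/4) = 1.9365

1.9365


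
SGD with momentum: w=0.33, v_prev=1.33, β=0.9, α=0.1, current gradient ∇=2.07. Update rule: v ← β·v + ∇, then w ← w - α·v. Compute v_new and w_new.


v_new = 0.9·1.33 + 2.07 = 1.197 + 2.07 = 3.267
w_new = 0.33 - 0.1·3.267 = 0.33 - 0.3267 = 0.0033

v_new=3.267, w_new=0.0033


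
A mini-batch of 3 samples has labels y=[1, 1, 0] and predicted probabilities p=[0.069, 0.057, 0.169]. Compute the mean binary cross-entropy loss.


L[0] = -ln(0.069) = 2.6736
L[1] = -ln(0.057) = 2.8647
L[2] = -ln(1-0.169) = -ln(0.831) = 0.1851
mean = (2.6736 + 2.8647 + 0.1851)/3 = 1.9078

1.9078


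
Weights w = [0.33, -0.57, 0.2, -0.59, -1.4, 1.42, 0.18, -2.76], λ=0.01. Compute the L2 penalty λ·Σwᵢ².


‖w‖₂² = (0.33)² + (-0.57)² + (0.2)² + (-0.59)² + (-1.4)² + (1.42)² + (0.18)² + (-2.76)²
     = 0.1089 + 0.3249 + 0.04 + 0.3481 + 1.96 + 2.0164 + 0.0324 + 7.6176
     = 12.4483
λ·‖w‖₂² = 0.01·12.4483 = 0.124483

0.124483


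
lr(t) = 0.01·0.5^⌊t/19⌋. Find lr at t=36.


n_drops = ⌊36/19⌋ = 1
lr = 0.01·0.5^1 = 0.01·0.5 = 0.005

0.005


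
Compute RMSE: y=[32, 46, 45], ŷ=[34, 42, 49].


MSE = 36/3 = 12
RMSE = √(36/3) = 3.4641

3.4641


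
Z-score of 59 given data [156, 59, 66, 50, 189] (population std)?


μ = 104, σ = 57.1209
z = (59 - 104)/57.1209 = -0.7878

-0.7878


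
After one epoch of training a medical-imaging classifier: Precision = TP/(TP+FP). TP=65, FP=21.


Precision = TP/(TP+FP)
= 65/(65+21)
= 65/86 = 75.58%

75.58%


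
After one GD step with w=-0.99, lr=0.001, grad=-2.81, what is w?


w_new = w - α·∇
= -0.99 - 0.001·-2.81
= -0.99 + 0.00281
= -0.98719

-0.98719


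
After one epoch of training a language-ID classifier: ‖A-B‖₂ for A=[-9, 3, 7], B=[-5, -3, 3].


d = √((-9+ 5)² + (3+ 3)² + (7-3)²)
  = √(16 + 36 + 16)
  = √68 = 8.2462

8.2462


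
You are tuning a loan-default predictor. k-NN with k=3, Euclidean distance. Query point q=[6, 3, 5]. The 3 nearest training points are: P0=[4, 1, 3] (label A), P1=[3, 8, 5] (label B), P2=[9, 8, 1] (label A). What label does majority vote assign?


d(q,P0) = 3.4641  (label A)
d(q,P1) = 5.831  (label B)
d(q,P2) = 7.0711  (label A)
Votes: A=2, B=1
Majority → A

A


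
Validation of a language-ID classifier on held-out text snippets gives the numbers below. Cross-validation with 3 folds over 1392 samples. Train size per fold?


Fold size = 1392/3 = 464
Training per fold = 1392 - 464 = 928

928


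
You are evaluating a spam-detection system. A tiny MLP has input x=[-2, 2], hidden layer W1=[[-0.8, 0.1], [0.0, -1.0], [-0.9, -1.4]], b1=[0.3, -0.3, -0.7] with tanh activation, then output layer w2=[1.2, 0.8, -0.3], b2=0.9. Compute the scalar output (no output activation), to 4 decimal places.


z1[0] = (-0.8)·(-2) + (0.1)·(2) + 0.3 = 2.1
z1[1] = (0.0)·(-2) + (-1.0)·(2) - 0.3 = -2.3
z1[2] = (-0.9)·(-2) + (-1.4)·(2) - 0.7 = -1.7
h = tanh(z1) = [0.9705, -0.9801, -0.9354]
output = (1.2)·(0.9705) + (0.8)·(-0.9801) + (-0.3)·(-0.9354) + 0.9 = 1.5611

1.5611


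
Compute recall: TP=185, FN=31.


Recall = TP/(TP+FN)
= 185/(185+31)
= 185/216 = 85.65%

85.65%


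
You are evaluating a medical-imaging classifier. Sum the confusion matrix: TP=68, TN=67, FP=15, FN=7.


Total = TP + TN + FP + FN
= 68 + 67 + 15 + 7
= 157
(Predicted positive: 83, predicted negative: 74)

157


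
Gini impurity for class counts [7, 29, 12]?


Probabilities: [7/48, 29/48, 12/48] ≈ [0.1458, 0.6042, 0.25]
Σpᵢ² = (49 + 841 + 144)/48² = 1034/2304
Gini = 1 - Σpᵢ² = 1 - 1034/2304 = 0.5512

0.5512


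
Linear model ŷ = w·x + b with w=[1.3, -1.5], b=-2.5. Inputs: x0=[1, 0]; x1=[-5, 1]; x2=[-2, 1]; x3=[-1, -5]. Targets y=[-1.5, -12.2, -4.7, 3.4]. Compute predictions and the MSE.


ŷ0 = (1.3)·(1) + (-1.5)·(0) - 2.5 = -1.2
ŷ1 = (1.3)·(-5) + (-1.5)·(1) - 2.5 = -10.5
ŷ2 = (1.3)·(-2) + (-1.5)·(1) - 2.5 = -6.6
ŷ3 = (1.3)·(-1) + (-1.5)·(-5) - 2.5 = 3.7
errors² = [0.09, 2.89, 3.61, 0.09]
MSE = 6.6800/4 = 1.67

1.67


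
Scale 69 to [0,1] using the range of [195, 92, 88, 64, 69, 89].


min=64, max=195
(69-64)/(195-64) = 5/131 = 0.0382

0.0382


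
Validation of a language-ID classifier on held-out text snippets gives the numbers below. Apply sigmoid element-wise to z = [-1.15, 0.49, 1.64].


σ(-1.15) = 1/(1+e^1.15) = 0.2405
σ(0.49) = 1/(1+e^-0.49) = 0.6201
σ(1.64) = 1/(1+e^-1.64) = 0.8375
result = [0.2405, 0.6201, 0.8375]

[0.2405, 0.6201, 0.8375]


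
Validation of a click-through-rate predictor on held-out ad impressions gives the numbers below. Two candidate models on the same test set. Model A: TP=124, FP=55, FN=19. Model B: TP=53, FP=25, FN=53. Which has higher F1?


Model A: P=124/179=0.6927, R=124/143=0.8671, F1=2PR/(P+R)=2TP/(2TP+FP+FN)=248/322=0.7702
Model B: P=53/78=0.6795, R=53/106=0.5, F1=2PR/(P+R)=2TP/(2TP+FP+FN)=106/184=0.5761
0.7702 > 0.5761 → Model A

Model A


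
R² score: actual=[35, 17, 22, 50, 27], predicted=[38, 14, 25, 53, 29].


ȳ = 30.2
SS_res = Σ(y-ŷ)² = 40
SS_tot = Σ(y-ȳ)² = 666.8
R² = 1 - SS_res/SS_tot = 1 - 0.06 = 0.94

0.94


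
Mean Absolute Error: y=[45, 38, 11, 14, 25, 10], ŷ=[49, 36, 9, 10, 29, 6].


Absolute errors: |45-49|=4, |38-36|=2, |11-9|=2, |14-10|=4, |25-29|=4, |10-6|=4
Sum = 20
MAE = 20/6 = 10/3

10/3


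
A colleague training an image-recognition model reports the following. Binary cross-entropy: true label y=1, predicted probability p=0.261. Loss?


BCE = -[y·ln(p) + (1-y)·ln(1-p)]
= -1·ln(0.261) - 0
= -ln(0.261) = 1.3432

1.3432


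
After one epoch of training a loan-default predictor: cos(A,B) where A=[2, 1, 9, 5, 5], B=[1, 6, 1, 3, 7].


A·B = 2·1 + 1·6 + 9·1 + 5·3 + 5·7 = 67
‖A‖ = √136 = 11.6619, ‖B‖ = √96 = 9.798
cos = 67/(√136·√96) = 67/√13056 = 0.5864

0.5864


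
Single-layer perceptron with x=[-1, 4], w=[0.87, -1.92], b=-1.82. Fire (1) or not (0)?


z = (-1)·(0.87) + (4)·(-1.92) - 1.82
  = -10.37
step(z) = 0 (z<0)

0


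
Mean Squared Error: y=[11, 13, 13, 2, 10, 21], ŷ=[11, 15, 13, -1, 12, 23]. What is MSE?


Squared errors: (11-11)²=0, (13-15)²=4, (13-13)²=0, (2+ 1)²=9, (10-12)²=4, (21-23)²=4
Sum = 21
MSE = 21/6 = 7/2

7/2


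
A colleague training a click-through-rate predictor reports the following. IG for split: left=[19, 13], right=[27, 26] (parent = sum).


Parent = [46, 39], H_parent = 0.9951
H_left = 0.9745 (n=32), H_right = 0.9997 (n=53)
H_children = (32/85)·0.9745 + (53/85)·0.9997 = 0.9902
IG = 0.9951 - 0.9902 = 0.0049

0.0049


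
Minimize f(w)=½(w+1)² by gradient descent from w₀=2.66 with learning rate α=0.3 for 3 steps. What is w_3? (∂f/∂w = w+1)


step 1: grad = 2.66+1 = 3.66; w = 2.66 - 0.3·(3.66) = 1.562
step 2: grad = 1.562+1 = 2.562; w = 1.562 - 0.3·(2.562) = 0.7934
step 3: grad = 0.7934+1 = 1.7934; w = 0.7934 - 0.3·(1.7934) = 0.25538

0.25538


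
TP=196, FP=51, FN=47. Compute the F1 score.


Precision = 196/247 = 0.7935
Recall = 196/243 = 0.8066
F1 = 2·P·R/(P+R) = 2·TP/(2·TP+FP+FN) = 392/(392+51+47) = 392/490 = 0.8

0.8


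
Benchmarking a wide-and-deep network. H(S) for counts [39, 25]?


Probabilities: [39/64, 25/64] ≈ [0.6094, 0.3906]
H = -((39/64)·log₂(39/64) + (25/64)·log₂(25/64))
  = 0.9652 bits

0.9652 bits


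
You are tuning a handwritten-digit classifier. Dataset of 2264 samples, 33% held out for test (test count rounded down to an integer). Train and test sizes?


Test = ⌊2264·33/100⌋ = 747
Train = 2264 - 747 = 1517

Train: 1517, Test: 747


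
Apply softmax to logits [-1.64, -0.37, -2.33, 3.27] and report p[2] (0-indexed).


Exponentials: e^-1.64=0.194, e^-0.37=0.6907, e^-2.33=0.0973, e^3.27=26.3113
Sum = 27.2933
Softmax = [0.0071, 0.0253, 0.0036, 0.964]
p[2] = 0.0973/27.2933 = 0.0036

0.0036


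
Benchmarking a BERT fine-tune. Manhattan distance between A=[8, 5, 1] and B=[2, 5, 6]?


d = |8-2| + |5-5| + |1-6|
  = 6 + 0 + 5
  = 11

11


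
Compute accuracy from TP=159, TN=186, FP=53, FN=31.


Accuracy = (TP+TN)/(TP+TN+FP+FN)
= (159+186)/(429)
= 345/429 = 80.42%

80.42%


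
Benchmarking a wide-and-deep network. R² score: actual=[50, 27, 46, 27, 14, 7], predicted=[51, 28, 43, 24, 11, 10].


ȳ = 28.5
SS_res = Σ(y-ŷ)² = 38
SS_tot = Σ(y-ȳ)² = 1445.5
R² = 1 - SS_res/SS_tot = 1 - 0.0263 = 0.9737

0.9737


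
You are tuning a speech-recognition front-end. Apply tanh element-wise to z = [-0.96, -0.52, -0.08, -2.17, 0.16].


tanh(-0.96) = -0.7443
tanh(-0.52) = -0.4777
tanh(-0.08) = -0.0798
tanh(-2.17) = -0.9743
tanh(0.16) = 0.1586
result = [-0.7443, -0.4777, -0.0798, -0.9743, 0.1586]

[-0.7443, -0.4777, -0.0798, -0.9743, 0.1586]


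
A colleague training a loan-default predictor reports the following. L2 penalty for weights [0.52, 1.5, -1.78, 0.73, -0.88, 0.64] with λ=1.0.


‖w‖₂² = (0.52)² + (1.5)² + (-1.78)² + (0.73)² + (-0.88)² + (0.64)²
     = 0.2704 + 2.25 + 3.1684 + 0.5329 + 0.7744 + 0.4096
     = 7.4057
λ·‖w‖₂² = 1.0·7.4057 = 7.4057

7.4057


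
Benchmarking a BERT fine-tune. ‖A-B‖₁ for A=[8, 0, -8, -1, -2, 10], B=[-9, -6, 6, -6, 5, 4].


d = |8+ 9| + |0+ 6| + |-8-6| + |-1+ 6| + |-2-5| + |10-4|
  = 17 + 6 + 14 + 5 + 7 + 6
  = 55

55


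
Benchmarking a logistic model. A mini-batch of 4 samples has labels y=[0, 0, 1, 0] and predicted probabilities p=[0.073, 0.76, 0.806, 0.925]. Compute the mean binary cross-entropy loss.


L[0] = -ln(1-0.073) = -ln(0.927) = 0.0758
L[1] = -ln(1-0.76) = -ln(0.24) = 1.4271
L[2] = -ln(0.806) = 0.2157
L[3] = -ln(1-0.925) = -ln(0.075) = 2.5903
mean = (0.0758 + 1.4271 + 0.2157 + 2.5903)/4 = 1.0772

1.0772


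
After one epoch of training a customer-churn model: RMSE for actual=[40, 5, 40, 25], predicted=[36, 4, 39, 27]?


MSE = 22/4 = 5.5
RMSE = √(22/4) = 2.3452

2.3452


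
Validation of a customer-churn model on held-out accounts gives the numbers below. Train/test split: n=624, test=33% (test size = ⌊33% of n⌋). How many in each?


Test = ⌊624·33/100⌋ = 205
Train = 624 - 205 = 419

Train: 419, Test: 205


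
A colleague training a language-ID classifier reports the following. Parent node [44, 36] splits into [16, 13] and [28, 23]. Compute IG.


Parent = [44, 36], H_parent = 0.9928
H_left = 0.9923 (n=29), H_right = 0.9931 (n=51)
H_children = (29/80)·0.9923 + (51/80)·0.9931 = 0.9928
IG = 0.9928 - 0.9928 = 0.0

0.0


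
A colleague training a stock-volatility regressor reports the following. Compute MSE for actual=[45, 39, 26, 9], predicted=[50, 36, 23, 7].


Squared errors: (45-50)²=25, (39-36)²=9, (26-23)²=9, (9-7)²=4
Sum = 47
MSE = 47/4 = 47/4

47/4


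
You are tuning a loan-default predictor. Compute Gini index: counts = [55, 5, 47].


Probabilities: [55/107, 5/107, 47/107] ≈ [0.514, 0.0467, 0.4393]
Σpᵢ² = (3025 + 25 + 2209)/107² = 5259/11449
Gini = 1 - Σpᵢ² = 1 - 5259/11449 = 0.5407

0.5407


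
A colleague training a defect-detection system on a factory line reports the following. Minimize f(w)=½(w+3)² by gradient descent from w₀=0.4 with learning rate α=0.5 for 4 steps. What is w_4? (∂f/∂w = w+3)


step 1: grad = 0.4+3 = 3.4; w = 0.4 - 0.5·(3.4) = -1.3
step 2: grad = -1.3+3 = 1.7; w = -1.3 - 0.5·(1.7) = -2.15
step 3: grad = -2.15+3 = 0.85; w = -2.15 - 0.5·(0.85) = -2.575
step 4: grad = -2.575+3 = 0.425; w = -2.575 - 0.5·(0.425) = -2.7875

-2.7875


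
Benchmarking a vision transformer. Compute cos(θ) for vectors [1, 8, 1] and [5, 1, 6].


A·B = 1·5 + 8·1 + 1·6 = 19
‖A‖ = √66 = 8.124, ‖B‖ = √62 = 7.874
cos = 19/(√66·√62) = 19/√4092 = 0.297

0.297


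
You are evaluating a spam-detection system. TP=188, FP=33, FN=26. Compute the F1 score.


Precision = 188/221 = 0.8507
Recall = 188/214 = 0.8785
F1 = 2·P·R/(P+R) = 2·TP/(2·TP+FP+FN) = 376/(376+33+26) = 376/435 = 0.8644

0.8644


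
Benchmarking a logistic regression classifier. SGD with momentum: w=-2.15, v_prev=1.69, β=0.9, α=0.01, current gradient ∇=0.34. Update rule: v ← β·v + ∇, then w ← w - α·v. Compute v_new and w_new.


v_new = 0.9·1.69 + 0.34 = 1.521 + 0.34 = 1.861
w_new = -2.15 - 0.01·1.861 = -2.15 - 0.01861 = -2.16861

v_new=1.861, w_new=-2.16861


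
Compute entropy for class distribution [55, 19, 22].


Probabilities: [55/96, 19/96, 22/96] ≈ [0.5729, 0.1979, 0.2292]
H = -((55/96)·log₂(55/96) + (19/96)·log₂(19/96) + (22/96)·log₂(22/96))
  = 1.41 bits

1.41 bits


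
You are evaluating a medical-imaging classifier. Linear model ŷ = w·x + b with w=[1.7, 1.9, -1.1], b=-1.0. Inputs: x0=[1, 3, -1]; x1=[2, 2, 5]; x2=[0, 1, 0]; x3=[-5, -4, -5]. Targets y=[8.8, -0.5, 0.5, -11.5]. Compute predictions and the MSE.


ŷ0 = (1.7)·(1) + (1.9)·(3) + (-1.1)·(-1) - 1.0 = 7.5
ŷ1 = (1.7)·(2) + (1.9)·(2) + (-1.1)·(5) - 1.0 = 0.7
ŷ2 = (1.7)·(0) + (1.9)·(1) + (-1.1)·(0) - 1.0 = 0.9
ŷ3 = (1.7)·(-5) + (1.9)·(-4) + (-1.1)·(-5) - 1.0 = -11.6
errors² = [1.69, 1.44, 0.16, 0.01]
MSE = 3.3000/4 = 0.825

0.825


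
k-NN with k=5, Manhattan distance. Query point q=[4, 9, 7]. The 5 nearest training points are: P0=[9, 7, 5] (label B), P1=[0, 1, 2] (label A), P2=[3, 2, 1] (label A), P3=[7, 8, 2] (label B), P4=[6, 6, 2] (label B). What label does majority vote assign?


d(q,P0) = 9  (label B)
d(q,P1) = 17  (label A)
d(q,P2) = 14  (label A)
d(q,P3) = 9  (label B)
d(q,P4) = 10  (label B)
Votes: A=2, B=3
Majority → B

B


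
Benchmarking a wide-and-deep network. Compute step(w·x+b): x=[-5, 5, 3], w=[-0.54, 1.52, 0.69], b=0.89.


z = (-5)·(-0.54) + (5)·(1.52) + (3)·(0.69) + 0.89
  = 13.26
step(z) = 1 (z≥0)

1


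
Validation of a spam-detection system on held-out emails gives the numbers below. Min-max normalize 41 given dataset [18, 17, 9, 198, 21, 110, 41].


min=9, max=198
(41-9)/(198-9) = 32/189 = 0.1693

0.1693


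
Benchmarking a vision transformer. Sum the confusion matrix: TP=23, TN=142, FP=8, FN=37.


Total = TP + TN + FP + FN
= 23 + 142 + 8 + 37
= 210
(Predicted positive: 31, predicted negative: 179)

210


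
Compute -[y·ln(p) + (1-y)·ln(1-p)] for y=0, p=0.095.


BCE = -[y·ln(p) + (1-y)·ln(1-p)]
= -0 - 1·ln(1-0.095)
= -ln(0.905) = 0.0998

0.0998


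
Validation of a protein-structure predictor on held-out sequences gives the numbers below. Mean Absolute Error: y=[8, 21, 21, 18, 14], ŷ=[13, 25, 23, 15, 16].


Absolute errors: |8-13|=5, |21-25|=4, |21-23|=2, |18-15|=3, |14-16|=2
Sum = 16
MAE = 16/5 = 16/5

16/5


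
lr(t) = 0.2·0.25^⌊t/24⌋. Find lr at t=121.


n_drops = ⌊121/24⌋ = 5
lr = 0.2·0.25^5 = 0.2·0.0009765625 = 0.0001953125

0.0001953125


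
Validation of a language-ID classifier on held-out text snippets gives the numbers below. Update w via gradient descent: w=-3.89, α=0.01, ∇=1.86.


w_new = w - α·∇
= -3.89 - 0.01·1.86
= -3.89 - 0.0186
= -3.9086

-3.9086


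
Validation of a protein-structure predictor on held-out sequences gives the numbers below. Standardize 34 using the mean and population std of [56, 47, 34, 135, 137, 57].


μ = 77.6667, σ = 41.9351
z = (34 - 77.6667)/41.9351 = -1.0413

-1.0413


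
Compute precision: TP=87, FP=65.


Precision = TP/(TP+FP)
= 87/(87+65)
= 87/152 = 57.24%

57.24%


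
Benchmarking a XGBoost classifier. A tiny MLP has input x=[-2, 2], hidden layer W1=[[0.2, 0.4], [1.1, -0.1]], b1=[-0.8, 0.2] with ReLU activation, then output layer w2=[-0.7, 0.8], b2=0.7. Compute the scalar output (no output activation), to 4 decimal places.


z1[0] = (0.2)·(-2) + (0.4)·(2) - 0.8 = -0.4
z1[1] = (1.1)·(-2) + (-0.1)·(2) + 0.2 = -2.2
h = ReLU(z1) = [0.0, 0.0]
output = (-0.7)·(0.0) + (0.8)·(0.0) + 0.7 = 0.7

0.7


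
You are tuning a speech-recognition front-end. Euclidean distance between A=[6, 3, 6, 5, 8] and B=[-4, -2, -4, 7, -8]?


d = √((6+ 4)² + (3+ 2)² + (6+ 4)² + (5-7)² + (8+ 8)²)
  = √(100 + 25 + 100 + 4 + 256)
  = √485 = 22.0227

22.0227


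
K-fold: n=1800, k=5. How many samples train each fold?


Fold size = 1800/5 = 360
Training per fold = 1800 - 360 = 1440

1440


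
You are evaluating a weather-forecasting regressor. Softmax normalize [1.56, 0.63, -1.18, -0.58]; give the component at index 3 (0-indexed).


Exponentials: e^1.56=4.7588, e^0.63=1.8776, e^-1.18=0.3073, e^-0.58=0.5599
Sum = 7.5036
Softmax = [0.6342, 0.2502, 0.041, 0.0746]
p[3] = 0.5599/7.5036 = 0.0746

0.0746


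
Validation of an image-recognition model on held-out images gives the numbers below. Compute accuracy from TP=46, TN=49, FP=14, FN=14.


Accuracy = (TP+TN)/(TP+TN+FP+FN)
= (46+49)/(123)
= 95/123 = 77.24%

77.24%


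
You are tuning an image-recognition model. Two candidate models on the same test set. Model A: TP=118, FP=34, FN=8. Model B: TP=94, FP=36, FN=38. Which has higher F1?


Model A: P=118/152=0.7763, R=118/126=0.9365, F1=2PR/(P+R)=2TP/(2TP+FP+FN)=236/278=0.8489
Model B: P=94/130=0.7231, R=94/132=0.7121, F1=2PR/(P+R)=2TP/(2TP+FP+FN)=188/262=0.7176
0.8489 > 0.7176 → Model A

Model A


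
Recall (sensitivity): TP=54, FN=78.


Recall = TP/(TP+FN)
= 54/(54+78)
= 54/132 = 40.91%

40.91%


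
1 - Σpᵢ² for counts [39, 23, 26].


Probabilities: [39/88, 23/88, 26/88] ≈ [0.4432, 0.2614, 0.2955]
Σpᵢ² = (1521 + 529 + 676)/88² = 2726/7744
Gini = 1 - Σpᵢ² = 1 - 2726/7744 = 0.648

0.648


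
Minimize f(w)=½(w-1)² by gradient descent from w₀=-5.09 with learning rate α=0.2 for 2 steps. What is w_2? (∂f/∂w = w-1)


step 1: grad = -5.09-1 = -6.09; w = -5.09 - 0.2·(-6.09) = -3.872
step 2: grad = -3.872-1 = -4.872; w = -3.872 - 0.2·(-4.872) = -2.8976

-2.8976


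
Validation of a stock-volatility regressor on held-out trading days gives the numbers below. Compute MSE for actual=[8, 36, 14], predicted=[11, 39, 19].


Squared errors: (8-11)²=9, (36-39)²=9, (14-19)²=25
Sum = 43
MSE = 43/3 = 43/3

43/3


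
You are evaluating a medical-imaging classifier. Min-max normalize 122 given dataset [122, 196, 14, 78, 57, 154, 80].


min=14, max=196
(122-14)/(196-14) = 108/182 = 0.5934

0.5934


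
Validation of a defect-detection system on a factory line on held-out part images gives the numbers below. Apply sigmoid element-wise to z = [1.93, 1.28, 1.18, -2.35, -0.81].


σ(1.93) = 1/(1+e^-1.93) = 0.8732
σ(1.28) = 1/(1+e^-1.28) = 0.7824
σ(1.18) = 1/(1+e^-1.18) = 0.7649
σ(-2.35) = 1/(1+e^2.35) = 0.0871
σ(-0.81) = 1/(1+e^0.81) = 0.3079
result = [0.8732, 0.7824, 0.7649, 0.0871, 0.3079]

[0.8732, 0.7824, 0.7649, 0.0871, 0.3079]


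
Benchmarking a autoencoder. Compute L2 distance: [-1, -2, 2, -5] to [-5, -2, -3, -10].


d = √((-1+ 5)² + (-2+ 2)² + (2+ 3)² + (-5+ 10)²)
  = √(16 + 0 + 25 + 25)
  = √66 = 8.124

8.124


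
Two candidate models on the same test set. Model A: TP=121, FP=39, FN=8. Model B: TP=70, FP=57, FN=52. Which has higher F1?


Model A: P=121/160=0.7562, R=121/129=0.938, F1=2PR/(P+R)=2TP/(2TP+FP+FN)=242/289=0.8374
Model B: P=70/127=0.5512, R=70/122=0.5738, F1=2PR/(P+R)=2TP/(2TP+FP+FN)=140/249=0.5622
0.8374 > 0.5622 → Model A

Model A


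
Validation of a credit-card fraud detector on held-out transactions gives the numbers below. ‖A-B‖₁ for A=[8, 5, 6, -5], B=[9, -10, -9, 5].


d = |8-9| + |5+ 10| + |6+ 9| + |-5-5|
  = 1 + 15 + 15 + 10
  = 41

41


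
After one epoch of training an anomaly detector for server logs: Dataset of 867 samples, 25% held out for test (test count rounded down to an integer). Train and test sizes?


Test = ⌊867·25/100⌋ = 216
Train = 867 - 216 = 651

Train: 651, Test: 216


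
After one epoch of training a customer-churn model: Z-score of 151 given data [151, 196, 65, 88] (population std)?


μ = 125, σ = 51.6866
z = (151 - 125)/51.6866 = 0.503

0.503


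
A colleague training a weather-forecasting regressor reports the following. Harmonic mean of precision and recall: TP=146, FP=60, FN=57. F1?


Precision = 146/206 = 0.7087
Recall = 146/203 = 0.7192
F1 = 2·P·R/(P+R) = 2·TP/(2·TP+FP+FN) = 292/(292+60+57) = 292/409 = 0.7139

0.7139


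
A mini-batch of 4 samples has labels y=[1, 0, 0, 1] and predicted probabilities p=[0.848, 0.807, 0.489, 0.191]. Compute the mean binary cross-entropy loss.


L[0] = -ln(0.848) = 0.1649
L[1] = -ln(1-0.807) = -ln(0.193) = 1.6451
L[2] = -ln(1-0.489) = -ln(0.511) = 0.6714
L[3] = -ln(0.191) = 1.6555
mean = (0.1649 + 1.6451 + 0.6714 + 1.6555)/4 = 1.0342

1.0342


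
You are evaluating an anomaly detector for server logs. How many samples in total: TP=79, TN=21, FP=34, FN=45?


Total = TP + TN + FP + FN
= 79 + 21 + 34 + 45
= 179
(Predicted positive: 113, predicted negative: 66)

179


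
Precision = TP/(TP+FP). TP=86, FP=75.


Precision = TP/(TP+FP)
= 86/(86+75)
= 86/161 = 53.42%

53.42%


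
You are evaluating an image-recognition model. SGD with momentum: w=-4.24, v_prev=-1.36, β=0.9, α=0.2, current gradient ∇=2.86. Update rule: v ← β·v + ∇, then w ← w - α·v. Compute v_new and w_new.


v_new = 0.9·-1.36 + 2.86 = -1.224 + 2.86 = 1.636
w_new = -4.24 - 0.2·1.636 = -4.24 - 0.3272 = -4.5672

v_new=1.636, w_new=-4.5672
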